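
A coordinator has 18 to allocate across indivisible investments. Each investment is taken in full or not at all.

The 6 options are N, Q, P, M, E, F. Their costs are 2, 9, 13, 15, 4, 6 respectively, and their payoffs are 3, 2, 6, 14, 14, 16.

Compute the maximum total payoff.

33

Allowing fractional choices, the relaxed optimum would be about 38.6, but investments are indivisible.
N + E + F: cost 2 + 4 + 6 = 12 ≤ 18, payoff 3 + 14 + 16 = 33.
E + F: cost 4 + 6 = 10 ≤ 18, payoff 14 + 16 = 30.
N + Q + F: cost 2 + 9 + 6 = 17 ≤ 18, payoff 3 + 2 + 16 = 21.
Best is N, E, and F with total payoff 33.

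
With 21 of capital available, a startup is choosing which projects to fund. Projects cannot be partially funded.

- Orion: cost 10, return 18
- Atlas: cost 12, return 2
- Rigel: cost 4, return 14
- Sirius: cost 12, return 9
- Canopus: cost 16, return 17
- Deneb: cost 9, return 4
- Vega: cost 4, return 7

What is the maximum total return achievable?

39

Allowing fractional choices, the relaxed optimum would be about 42.2, but projects are indivisible.
Orion + Rigel: cost 10 + 4 = 14 ≤ 21, return 18 + 14 = 32.
Orion + Rigel + Vega: cost 10 + 4 + 4 = 18 ≤ 21, return 18 + 14 + 7 = 39.
Best is Orion, Rigel, and Vega with total return 39.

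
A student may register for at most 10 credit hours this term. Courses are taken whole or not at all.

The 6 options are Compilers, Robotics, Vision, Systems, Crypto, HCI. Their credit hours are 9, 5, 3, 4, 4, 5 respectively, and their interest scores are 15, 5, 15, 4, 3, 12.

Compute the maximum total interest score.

Robotics + Vision: credit hours 5 + 3 = 8 ≤ 10, interest score 5 + 15 = 20.
Vision + Systems: credit hours 3 + 4 = 7 ≤ 10, interest score 15 + 4 = 19.
Vision + HCI: credit hours 3 + 5 = 8 ≤ 10, interest score 15 + 12 = 27.
Best is Vision and HCI with total interest score 27.

27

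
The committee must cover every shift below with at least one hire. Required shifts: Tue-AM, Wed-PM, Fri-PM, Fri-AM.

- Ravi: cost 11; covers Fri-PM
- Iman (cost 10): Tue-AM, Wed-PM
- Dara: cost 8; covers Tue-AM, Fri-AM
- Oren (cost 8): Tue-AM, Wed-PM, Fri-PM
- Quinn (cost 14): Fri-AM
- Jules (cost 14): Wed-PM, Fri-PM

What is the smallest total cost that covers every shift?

Choose Dara and Oren: together they cover Tue-AM, Wed-PM, Fri-PM, Fri-AM — every shift.
Total cost: 8 + 8 = 16.

16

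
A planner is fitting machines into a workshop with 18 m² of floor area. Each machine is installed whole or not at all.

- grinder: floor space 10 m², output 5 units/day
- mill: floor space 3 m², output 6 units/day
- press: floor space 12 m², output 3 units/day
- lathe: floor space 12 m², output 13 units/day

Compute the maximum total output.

19

Allowing fractional choices, the relaxed optimum would be about 20.5, but machines are indivisible.
lathe: floor space 12 ≤ 18, output 13.
mill + lathe: floor space 3 + 12 = 15 ≤ 18, output 6 + 13 = 19.
Best is mill and lathe with total output 19.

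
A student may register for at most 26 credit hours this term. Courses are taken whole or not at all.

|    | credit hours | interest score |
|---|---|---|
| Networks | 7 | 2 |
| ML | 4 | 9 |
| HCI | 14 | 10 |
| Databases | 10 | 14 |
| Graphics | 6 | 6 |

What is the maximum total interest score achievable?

ML + Databases + Graphics: credit hours 4 + 10 + 6 = 20 ≤ 26, interest score 9 + 14 + 6 = 29.
ML + HCI + Graphics: credit hours 4 + 14 + 6 = 24 ≤ 26, interest score 9 + 10 + 6 = 25.
Networks + ML + Databases: credit hours 7 + 4 + 10 = 21 ≤ 26, interest score 2 + 9 + 14 = 25.
Best is ML, Databases, and Graphics with total interest score 29.

29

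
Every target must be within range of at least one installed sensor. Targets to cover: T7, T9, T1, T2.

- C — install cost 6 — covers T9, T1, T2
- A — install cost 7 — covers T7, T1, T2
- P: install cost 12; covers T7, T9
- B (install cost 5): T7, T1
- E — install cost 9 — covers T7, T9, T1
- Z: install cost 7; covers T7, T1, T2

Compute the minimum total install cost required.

11

Choose C and B: together they cover T7, T9, T1, T2 — every target.
Total install cost: 6 + 5 = 11.
No cover costs less than 11.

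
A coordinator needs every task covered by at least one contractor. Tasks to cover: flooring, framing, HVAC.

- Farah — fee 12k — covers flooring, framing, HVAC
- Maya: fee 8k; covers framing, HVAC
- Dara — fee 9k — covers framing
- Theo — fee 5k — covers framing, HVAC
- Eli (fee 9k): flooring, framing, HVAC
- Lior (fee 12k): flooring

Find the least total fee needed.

The greedy cost-per-new-task heuristic would pick Theo and Eli for 14, but a cheaper cover exists.
Eli alone covers flooring, framing, HVAC — every task.
Total fee: 9.
No cover costs less than 9.

9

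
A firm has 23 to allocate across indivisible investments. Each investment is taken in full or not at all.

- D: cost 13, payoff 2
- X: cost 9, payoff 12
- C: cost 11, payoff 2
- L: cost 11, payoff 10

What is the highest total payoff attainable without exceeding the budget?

Treat it as a binary knapsack problem.
Allowing fractional choices, the relaxed optimum would be about 22.5, but investments are indivisible.
X + L: cost 9 + 11 = 20 ≤ 23, payoff 12 + 10 = 22.
D + X: cost 13 + 9 = 22 ≤ 23, payoff 2 + 12 = 14.
X + C: cost 9 + 11 = 20 ≤ 23, payoff 12 + 2 = 14.
Best is X and L with total payoff 22.

22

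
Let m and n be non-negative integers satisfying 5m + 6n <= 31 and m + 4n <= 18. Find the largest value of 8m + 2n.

48

(m,n)=(6,0): 5·6+6·0=30≤31, 1·6+4·0=6≤18, objective 48.
(m,n)=(5,1): 5·5+6·1=31≤31, 1·5+4·1=9≤18, objective 42.
The best lattice point is (6,0), giving 48.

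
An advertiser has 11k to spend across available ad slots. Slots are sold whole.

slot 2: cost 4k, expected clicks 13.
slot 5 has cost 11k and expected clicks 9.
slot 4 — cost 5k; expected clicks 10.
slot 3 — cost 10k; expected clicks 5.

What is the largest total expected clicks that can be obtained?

This is a 0-1 knapsack instance.
Allowing fractional choices, the relaxed optimum would be about 24.6, but ad slots are indivisible.
slot 2 + slot 4: cost 4 + 5 = 9 ≤ 11, expected clicks 13 + 10 = 23.
slot 2: cost 4 ≤ 11, expected clicks 13.
Best is slot 2 and slot 4 with total expected clicks 23.

23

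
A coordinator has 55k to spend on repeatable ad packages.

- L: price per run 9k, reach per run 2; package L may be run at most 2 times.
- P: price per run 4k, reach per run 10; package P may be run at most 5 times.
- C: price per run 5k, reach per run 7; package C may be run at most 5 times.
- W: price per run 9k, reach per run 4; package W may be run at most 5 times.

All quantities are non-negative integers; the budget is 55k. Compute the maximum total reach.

This is a bounded integer knapsack.
5×P, 5×C, and 1×W: price 54 ≤ 55, reach 5·10 + 5·7 + 1·4 = 89.
1×L, 5×P, and 5×C: price 54 ≤ 55, reach 1·2 + 5·10 + 5·7 = 87.
Best is 89.

89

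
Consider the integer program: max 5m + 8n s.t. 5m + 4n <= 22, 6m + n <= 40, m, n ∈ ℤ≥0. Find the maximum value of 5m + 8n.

40

(m,n)=(0,5) is feasible, giving 40.
(m,n)=(1,4) is feasible, giving 37.
(m,n)=(0,4) is feasible, giving 32.
The best lattice point is (0,5), giving 40.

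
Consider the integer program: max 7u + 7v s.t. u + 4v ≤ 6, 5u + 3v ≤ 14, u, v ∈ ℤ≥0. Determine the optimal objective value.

Relaxing integrality, the LP optimum is 22.24 at (u,v) = (2.24, 0.941), which is not an integer point.
(u,v)=(2,1): 1·2+4·1=6≤6, 5·2+3·1=13≤14, objective 21.
(u,v)=(1,1): 1·1+4·1=5≤6, 5·1+3·1=8≤14, objective 14.
(u,v)=(2,0): 1·2+4·0=2≤6, 5·2+3·0=10≤14, objective 14.
(u,v)=(1,0): 1·1+4·0=1≤6, 5·1+3·0=5≤14, objective 7.
No feasible integer point exceeds 21.

21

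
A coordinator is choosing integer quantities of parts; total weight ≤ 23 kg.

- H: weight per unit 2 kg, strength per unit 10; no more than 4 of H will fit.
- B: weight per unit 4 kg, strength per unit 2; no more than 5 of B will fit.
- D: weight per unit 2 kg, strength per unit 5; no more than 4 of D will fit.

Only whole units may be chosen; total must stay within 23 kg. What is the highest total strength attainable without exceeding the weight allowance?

62

H has the best ratio (10/2); taking only H gives at most 4×10 = 40 (stopped by the supply cap of 4).
Mixing does better — 4×H, 1×B, and 4×D: weight 20 ≤ 23, strength 4·10 + 1·2 + 4·5 = 62.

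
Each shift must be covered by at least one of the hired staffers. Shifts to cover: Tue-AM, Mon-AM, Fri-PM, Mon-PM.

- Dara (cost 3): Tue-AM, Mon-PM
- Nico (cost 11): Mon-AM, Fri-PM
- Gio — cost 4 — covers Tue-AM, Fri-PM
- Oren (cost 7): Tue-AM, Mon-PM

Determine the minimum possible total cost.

Choose Dara and Nico: together they cover Tue-AM, Mon-AM, Fri-PM, Mon-PM — every shift.
Total cost: 3 + 11 = 14.

14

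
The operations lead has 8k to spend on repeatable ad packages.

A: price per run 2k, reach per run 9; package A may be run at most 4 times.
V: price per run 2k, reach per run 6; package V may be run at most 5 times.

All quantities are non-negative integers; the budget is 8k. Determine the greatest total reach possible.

This is a bounded integer knapsack.
Take 4×A: price 8 ≤ 8, reach 4·9 = 36.
A has the best ratio (9/2) and is taken to its limit of 4; remaining capacity is filled optimally with the others.

36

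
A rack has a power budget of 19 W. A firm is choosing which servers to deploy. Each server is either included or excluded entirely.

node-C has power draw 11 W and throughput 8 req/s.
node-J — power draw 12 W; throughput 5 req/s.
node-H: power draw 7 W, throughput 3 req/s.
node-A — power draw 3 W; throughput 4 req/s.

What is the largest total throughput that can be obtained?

Take node-C and node-A: power draw 11 + 3 = 14 ≤ 19, throughput 8 + 4 = 12.
No other feasible combination does better.

12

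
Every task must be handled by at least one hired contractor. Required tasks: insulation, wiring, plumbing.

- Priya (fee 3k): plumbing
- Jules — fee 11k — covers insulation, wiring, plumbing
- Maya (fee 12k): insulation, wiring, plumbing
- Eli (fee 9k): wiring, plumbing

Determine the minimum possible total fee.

11

This is an integer covering problem.
Jules alone covers insulation, wiring, plumbing — every task.
Total fee: 11.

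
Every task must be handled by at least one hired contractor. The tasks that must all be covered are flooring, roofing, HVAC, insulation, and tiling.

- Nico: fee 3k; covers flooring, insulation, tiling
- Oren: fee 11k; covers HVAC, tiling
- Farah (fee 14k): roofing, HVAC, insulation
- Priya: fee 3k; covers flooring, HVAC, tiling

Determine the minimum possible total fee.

17

This is an integer covering problem.
The greedy cost-per-new-task heuristic would pick Nico, Priya, and Farah for 20, but a cheaper cover exists.
Choose Nico and Farah: together they cover flooring, roofing, HVAC, insulation, tiling — every task.
Total fee: 3 + 14 = 17.
No cover costs less than 17.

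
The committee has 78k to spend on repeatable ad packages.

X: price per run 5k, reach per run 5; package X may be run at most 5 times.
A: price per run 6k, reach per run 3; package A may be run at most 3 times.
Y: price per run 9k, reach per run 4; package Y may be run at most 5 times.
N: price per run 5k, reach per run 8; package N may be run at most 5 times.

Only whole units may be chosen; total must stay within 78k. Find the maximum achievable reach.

78

5×X, 3×A, 1×Y, and 5×N: price 77 ≤ 78, reach 5·5 + 3·3 + 1·4 + 5·8 = 78.
5×X, 3×Y, and 5×N: price 77 ≤ 78, reach 5·5 + 3·4 + 5·8 = 77.
Best is 78.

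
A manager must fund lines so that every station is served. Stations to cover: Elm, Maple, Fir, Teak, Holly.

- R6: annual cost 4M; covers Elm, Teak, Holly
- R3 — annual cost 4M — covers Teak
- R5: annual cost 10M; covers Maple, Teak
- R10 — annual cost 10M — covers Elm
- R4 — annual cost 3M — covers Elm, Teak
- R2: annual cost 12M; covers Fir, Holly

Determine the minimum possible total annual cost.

This is an integer covering problem.
Choose R5, R4, and R2: together they cover Elm, Maple, Fir, Teak, Holly — every station.
Total annual cost: 10 + 3 + 12 = 25.

25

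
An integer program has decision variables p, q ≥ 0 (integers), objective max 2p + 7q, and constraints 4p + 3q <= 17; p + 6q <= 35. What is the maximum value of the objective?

35

(p,q)=(0,5) is feasible, giving 35.
(p,q)=(1,4) is feasible, giving 30.
The best lattice point is (0,5), giving 35.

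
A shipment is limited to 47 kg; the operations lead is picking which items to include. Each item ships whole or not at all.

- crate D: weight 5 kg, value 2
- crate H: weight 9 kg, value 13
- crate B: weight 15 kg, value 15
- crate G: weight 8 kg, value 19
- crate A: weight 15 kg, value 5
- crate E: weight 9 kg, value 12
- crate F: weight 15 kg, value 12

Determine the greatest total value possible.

61

Take crate D, crate H, crate B, crate G, and crate E: weight 5 + 9 + 15 + 8 + 9 = 46 ≤ 47, value 2 + 13 + 15 + 19 + 12 = 61.
No other feasible combination does better.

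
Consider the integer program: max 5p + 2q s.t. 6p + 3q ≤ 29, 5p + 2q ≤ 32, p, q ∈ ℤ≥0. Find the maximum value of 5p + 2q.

22

The continuous relaxation peaks at (4.83, 0) with value 24.17; rounding to a feasible lattice point costs some objective.
(p,q)=(4,1): 6·4+3·1=27≤29, 5·4+2·1=22≤32, objective 22.
(p,q)=(4,0): 6·4+3·0=24≤29, 5·4+2·0=20≤32, objective 20.
(p,q)=(3,2): 6·3+3·2=24≤29, 5·3+2·2=19≤32, objective 19.
No feasible integer point exceeds 22.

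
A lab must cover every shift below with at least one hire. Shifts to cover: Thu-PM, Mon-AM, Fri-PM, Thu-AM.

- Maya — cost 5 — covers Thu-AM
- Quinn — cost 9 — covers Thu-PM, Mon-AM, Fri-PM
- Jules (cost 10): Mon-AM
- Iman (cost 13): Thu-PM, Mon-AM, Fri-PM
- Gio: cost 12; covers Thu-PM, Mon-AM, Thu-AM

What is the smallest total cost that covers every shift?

14

This is a weighted set-cover instance.
Choose Maya and Quinn: together they cover Thu-PM, Mon-AM, Fri-PM, Thu-AM — every shift.
Total cost: 5 + 9 = 14.
No cover costs less than 14.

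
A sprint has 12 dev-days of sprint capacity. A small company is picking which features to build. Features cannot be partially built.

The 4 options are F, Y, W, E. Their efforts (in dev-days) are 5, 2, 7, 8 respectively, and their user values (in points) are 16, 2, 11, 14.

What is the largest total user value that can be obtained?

27

Take F and W: effort 5 + 7 = 12 ≤ 12, user value 16 + 11 = 27.
No other feasible combination does better.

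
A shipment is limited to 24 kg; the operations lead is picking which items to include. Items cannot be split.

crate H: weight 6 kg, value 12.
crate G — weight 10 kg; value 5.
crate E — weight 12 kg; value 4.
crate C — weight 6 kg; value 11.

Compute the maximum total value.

Take crate H, crate G, and crate C: weight 6 + 10 + 6 = 22 ≤ 24, value 12 + 5 + 11 = 28.
No other feasible combination does better.

28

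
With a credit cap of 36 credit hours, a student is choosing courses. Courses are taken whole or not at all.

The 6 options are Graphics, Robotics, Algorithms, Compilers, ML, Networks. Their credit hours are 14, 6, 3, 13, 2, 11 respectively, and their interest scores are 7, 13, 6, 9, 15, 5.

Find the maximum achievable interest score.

48

Allowing fractional choices, the relaxed optimum would be about 49.0, but courses are indivisible.
Graphics + Robotics + Compilers + ML: credit hours 14 + 6 + 13 + 2 = 35 ≤ 36, interest score 7 + 13 + 9 + 15 = 44.
Robotics + Algorithms + Compilers + ML + Networks: credit hours 6 + 3 + 13 + 2 + 11 = 35 ≤ 36, interest score 13 + 6 + 9 + 15 + 5 = 48.
Graphics + Robotics + Algorithms + ML + Networks: credit hours 14 + 6 + 3 + 2 + 11 = 36 ≤ 36, interest score 7 + 13 + 6 + 15 + 5 = 46.
Best is Robotics, Algorithms, Compilers, ML, and Networks with total interest score 48.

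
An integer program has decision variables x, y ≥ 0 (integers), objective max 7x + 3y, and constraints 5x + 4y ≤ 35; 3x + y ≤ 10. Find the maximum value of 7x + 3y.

The continuous relaxation peaks at (0.714, 7.86) with value 28.57; rounding to a feasible lattice point costs some objective.
(x,y)=(1,7): 5·1+4·7=33≤35, 3·1+1·7=10≤10, objective 28.
(x,y)=(1,6): 5·1+4·6=29≤35, 3·1+1·6=9≤10, objective 25.
(x,y)=(0,8): 5·0+4·8=32≤35, 3·0+1·8=8≤10, objective 24.
(x,y)=(0,7): 5·0+4·7=28≤35, 3·0+1·7=7≤10, objective 21.
Maximum is 28 at (x,y)=(1,7).

28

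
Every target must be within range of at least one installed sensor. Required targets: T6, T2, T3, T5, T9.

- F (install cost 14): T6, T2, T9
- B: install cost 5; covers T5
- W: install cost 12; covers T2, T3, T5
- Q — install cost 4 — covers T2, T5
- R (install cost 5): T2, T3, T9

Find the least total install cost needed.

23

Choose F, Q, and R: together they cover T6, T2, T3, T5, T9 — every target.
Total install cost: 14 + 4 + 5 = 23.
No cover costs less than 23.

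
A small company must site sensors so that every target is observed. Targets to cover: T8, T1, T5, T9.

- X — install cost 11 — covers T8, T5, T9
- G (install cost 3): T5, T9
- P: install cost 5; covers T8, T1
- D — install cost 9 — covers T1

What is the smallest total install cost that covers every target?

8

This is a weighted set-cover instance.
Choose G and P: together they cover T8, T1, T5, T9 — every target.
Total install cost: 3 + 5 = 8.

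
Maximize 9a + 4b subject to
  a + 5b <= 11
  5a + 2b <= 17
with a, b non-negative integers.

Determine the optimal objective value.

Relaxing integrality, the LP optimum is 31.26 at (a,b) = (2.74, 1.65), which is not an integer point.
(a,b)=(3,1): 1·3+5·1=8≤11, 5·3+2·1=17≤17, objective 31.
(a,b)=(3,0): 1·3+5·0=3≤11, 5·3+2·0=15≤17, objective 27.
(a,b)=(2,1): 1·2+5·1=7≤11, 5·2+2·1=12≤17, objective 22.
(a,b)=(2,0): 1·2+5·0=2≤11, 5·2+2·0=10≤17, objective 18.
The best lattice point is (3,1), giving 31.

31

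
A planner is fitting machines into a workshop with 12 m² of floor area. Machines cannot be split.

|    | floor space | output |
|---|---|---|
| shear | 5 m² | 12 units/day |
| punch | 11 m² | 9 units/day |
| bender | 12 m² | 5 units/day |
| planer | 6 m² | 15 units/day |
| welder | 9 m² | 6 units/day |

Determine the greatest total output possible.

27

planer: floor space 6 ≤ 12, output 15.
shear + planer: floor space 5 + 6 = 11 ≤ 12, output 12 + 15 = 27.
Best is shear and planer with total output 27.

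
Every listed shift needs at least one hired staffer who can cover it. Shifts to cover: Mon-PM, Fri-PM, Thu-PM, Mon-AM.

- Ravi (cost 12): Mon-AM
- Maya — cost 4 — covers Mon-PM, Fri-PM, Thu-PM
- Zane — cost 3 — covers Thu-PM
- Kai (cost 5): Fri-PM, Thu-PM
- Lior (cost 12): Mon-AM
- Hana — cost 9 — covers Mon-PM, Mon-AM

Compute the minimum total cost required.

13

Choose Maya and Hana: together they cover Mon-PM, Fri-PM, Thu-PM, Mon-AM — every shift.
Total cost: 4 + 9 = 13.
No cover costs less than 13.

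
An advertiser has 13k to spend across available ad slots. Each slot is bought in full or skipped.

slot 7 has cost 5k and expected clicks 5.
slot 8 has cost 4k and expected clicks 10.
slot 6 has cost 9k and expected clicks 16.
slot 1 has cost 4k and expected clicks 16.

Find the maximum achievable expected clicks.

slot 6 + slot 1: cost 9 + 4 = 13 ≤ 13, expected clicks 16 + 16 = 32.
slot 8 + slot 1: cost 4 + 4 = 8 ≤ 13, expected clicks 10 + 16 = 26.
slot 7 + slot 8 + slot 1: cost 5 + 4 + 4 = 13 ≤ 13, expected clicks 5 + 10 + 16 = 31.
Best is slot 6 and slot 1 with total expected clicks 32.

32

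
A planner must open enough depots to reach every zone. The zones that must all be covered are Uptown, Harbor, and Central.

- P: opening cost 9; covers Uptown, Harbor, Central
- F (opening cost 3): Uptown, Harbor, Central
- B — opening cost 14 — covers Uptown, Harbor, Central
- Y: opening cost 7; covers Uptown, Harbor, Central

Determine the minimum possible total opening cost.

3

F alone covers Uptown, Harbor, Central — every zone.
Total opening cost: 3.
No cover costs less than 3.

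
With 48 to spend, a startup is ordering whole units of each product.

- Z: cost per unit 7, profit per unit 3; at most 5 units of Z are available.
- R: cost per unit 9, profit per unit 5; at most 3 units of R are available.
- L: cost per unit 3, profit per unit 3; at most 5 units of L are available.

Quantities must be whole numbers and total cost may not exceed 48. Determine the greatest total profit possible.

31

This is a bounded integer knapsack.
3×R and 5×L: cost 42 ≤ 48, profit 3·5 + 5·3 = 30.
2×Z, 2×R, and 5×L: cost 47 ≤ 48, profit 2·3 + 2·5 + 5·3 = 31.
Best is 31.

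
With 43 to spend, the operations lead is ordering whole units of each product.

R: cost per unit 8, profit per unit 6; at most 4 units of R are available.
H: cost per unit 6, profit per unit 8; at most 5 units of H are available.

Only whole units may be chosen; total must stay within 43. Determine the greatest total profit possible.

46

1×R and 5×H: cost 38 ≤ 43, profit 1·6 + 5·8 = 46.
2×R and 4×H: cost 40 ≤ 43, profit 2·6 + 4·8 = 44.
Best is 46.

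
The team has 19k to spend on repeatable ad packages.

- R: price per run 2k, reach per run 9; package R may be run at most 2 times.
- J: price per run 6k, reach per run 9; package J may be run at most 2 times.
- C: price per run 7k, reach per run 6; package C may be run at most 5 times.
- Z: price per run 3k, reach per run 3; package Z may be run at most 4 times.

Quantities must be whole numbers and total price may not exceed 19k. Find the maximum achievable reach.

R has the best ratio (9/2); taking only R gives at most 2×9 = 18 (stopped by the supply cap of 2).
Mixing does better — 2×R, 2×J, and 1×Z: price 19 ≤ 19, reach 2·9 + 2·9 + 1·3 = 39.

39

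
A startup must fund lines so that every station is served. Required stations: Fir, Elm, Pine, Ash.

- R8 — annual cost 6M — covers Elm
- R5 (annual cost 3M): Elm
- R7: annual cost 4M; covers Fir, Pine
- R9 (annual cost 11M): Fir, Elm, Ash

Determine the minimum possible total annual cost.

This is an integer covering problem.
The greedy cost-per-new-station heuristic would pick R7, R5, and R9 for 18, but a cheaper cover exists.
Choose R7 and R9: together they cover Fir, Elm, Pine, Ash — every station.
Total annual cost: 4 + 11 = 15.
No cover costs less than 15.

15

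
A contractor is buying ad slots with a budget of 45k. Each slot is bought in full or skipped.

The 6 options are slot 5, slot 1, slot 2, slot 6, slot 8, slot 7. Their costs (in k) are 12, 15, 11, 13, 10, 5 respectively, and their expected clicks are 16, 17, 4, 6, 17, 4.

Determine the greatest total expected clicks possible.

54

Allowing fractional choices, the relaxed optimum would be about 55.4, but ad slots are indivisible.
slot 1 + slot 6 + slot 8 + slot 7: cost 15 + 13 + 10 + 5 = 43 ≤ 45, expected clicks 17 + 6 + 17 + 4 = 44.
slot 5 + slot 1 + slot 8: cost 12 + 15 + 10 = 37 ≤ 45, expected clicks 16 + 17 + 17 = 50.
slot 5 + slot 1 + slot 8 + slot 7: cost 12 + 15 + 10 + 5 = 42 ≤ 45, expected clicks 16 + 17 + 17 + 4 = 54.
Best is slot 5, slot 1, slot 8, and slot 7 with total expected clicks 54.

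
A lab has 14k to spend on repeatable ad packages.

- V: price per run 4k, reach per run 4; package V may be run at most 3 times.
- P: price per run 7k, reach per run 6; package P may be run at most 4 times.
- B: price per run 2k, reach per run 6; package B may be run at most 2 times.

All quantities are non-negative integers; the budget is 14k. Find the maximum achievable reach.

2×V and 2×B: price 12 ≤ 14, reach 2·4 + 2·6 = 20.
1×P and 2×B: price 11 ≤ 14, reach 1·6 + 2·6 = 18.
Best is 20.

20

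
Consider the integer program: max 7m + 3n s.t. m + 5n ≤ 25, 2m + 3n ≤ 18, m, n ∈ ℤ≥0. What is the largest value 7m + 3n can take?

(m,n)=(9,0) is feasible, giving 63.
(m,n)=(8,0) is feasible, giving 56.
Maximum is 63 at (m,n)=(9,0).

63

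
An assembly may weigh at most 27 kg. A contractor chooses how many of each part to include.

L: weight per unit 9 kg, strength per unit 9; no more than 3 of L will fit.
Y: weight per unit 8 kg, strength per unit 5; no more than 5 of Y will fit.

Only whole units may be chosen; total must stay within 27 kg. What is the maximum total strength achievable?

2×L and 1×Y: weight 26 ≤ 27, strength 2·9 + 1·5 = 23.
3×L: weight 27 ≤ 27, strength 3·9 = 27.
Best is 27.

27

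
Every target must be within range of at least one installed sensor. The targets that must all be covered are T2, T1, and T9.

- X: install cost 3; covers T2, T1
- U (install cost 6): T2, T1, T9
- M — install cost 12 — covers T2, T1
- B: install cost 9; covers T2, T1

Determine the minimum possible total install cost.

U alone covers T2, T1, T9 — every target.
Total install cost: 6.

6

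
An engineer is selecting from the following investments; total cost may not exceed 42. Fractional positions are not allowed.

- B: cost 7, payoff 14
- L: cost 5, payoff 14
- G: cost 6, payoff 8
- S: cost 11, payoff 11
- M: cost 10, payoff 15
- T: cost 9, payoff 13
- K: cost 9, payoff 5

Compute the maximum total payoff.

67

Allowing fractional choices, the relaxed optimum would be about 69.0, but investments are indivisible.
B + L + G + S + M: cost 7 + 5 + 6 + 11 + 10 = 39 ≤ 42, payoff 14 + 14 + 8 + 11 + 15 = 62.
B + L + G + M + T: cost 7 + 5 + 6 + 10 + 9 = 37 ≤ 42, payoff 14 + 14 + 8 + 15 + 13 = 64.
B + L + S + M + T: cost 7 + 5 + 11 + 10 + 9 = 42 ≤ 42, payoff 14 + 14 + 11 + 15 + 13 = 67.
Best is B, L, S, M, and T with total payoff 67.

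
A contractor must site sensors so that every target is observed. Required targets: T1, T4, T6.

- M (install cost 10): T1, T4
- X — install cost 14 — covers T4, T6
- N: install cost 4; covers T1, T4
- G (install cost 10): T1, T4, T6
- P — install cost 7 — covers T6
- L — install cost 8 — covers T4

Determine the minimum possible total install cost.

The greedy cost-per-new-target heuristic would pick N and P for 11, but a cheaper cover exists.
G alone covers T1, T4, T6 — every target.
Total install cost: 10.
No cover costs less than 10.

10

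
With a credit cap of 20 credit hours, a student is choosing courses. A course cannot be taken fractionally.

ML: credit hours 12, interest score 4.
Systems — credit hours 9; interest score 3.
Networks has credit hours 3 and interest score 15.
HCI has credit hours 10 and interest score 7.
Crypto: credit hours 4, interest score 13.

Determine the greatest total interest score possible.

Allowing fractional choices, the relaxed optimum would be about 36.0, but courses are indivisible.
Systems + Networks + Crypto: credit hours 9 + 3 + 4 = 16 ≤ 20, interest score 3 + 15 + 13 = 31.
ML + Networks + Crypto: credit hours 12 + 3 + 4 = 19 ≤ 20, interest score 4 + 15 + 13 = 32.
Networks + HCI + Crypto: credit hours 3 + 10 + 4 = 17 ≤ 20, interest score 15 + 7 + 13 = 35.
Best is Networks, HCI, and Crypto with total interest score 35.

35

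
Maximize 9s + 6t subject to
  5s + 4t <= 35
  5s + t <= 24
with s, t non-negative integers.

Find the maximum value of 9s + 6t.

Relaxing integrality, the LP optimum is 58.60 at (s,t) = (4.07, 3.67), which is not an integer point.
(s,t)=(3,5): 5·3+4·5=35≤35, 5·3+1·5=20≤24, objective 57.
(s,t)=(4,3): 5·4+4·3=32≤35, 5·4+1·3=23≤24, objective 54.
No feasible integer point exceeds 57.

57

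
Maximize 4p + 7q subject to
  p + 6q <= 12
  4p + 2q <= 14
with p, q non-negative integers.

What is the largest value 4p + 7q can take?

19

Relaxing integrality, the LP optimum is 21.73 at (p,q) = (2.73, 1.55), which is not an integer point.
(p,q)=(3,1): 1·3+6·1=9≤12, 4·3+2·1=14≤14, objective 19.
(p,q)=(2,1): 1·2+6·1=8≤12, 4·2+2·1=10≤14, objective 15.
(p,q)=(3,0): 1·3+6·0=3≤12, 4·3+2·0=12≤14, objective 12.
Maximum is 19 at (p,q)=(3,1).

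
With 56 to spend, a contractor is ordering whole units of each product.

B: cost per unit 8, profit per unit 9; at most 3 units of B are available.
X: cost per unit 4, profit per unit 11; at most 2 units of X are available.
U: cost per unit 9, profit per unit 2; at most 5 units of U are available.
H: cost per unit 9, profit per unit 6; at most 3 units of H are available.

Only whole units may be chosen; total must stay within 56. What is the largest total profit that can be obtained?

2×B, 2×X, and 3×H: cost 51 ≤ 56, profit 2·9 + 2·11 + 3·6 = 58.
3×B, 2×X, and 2×H: cost 50 ≤ 56, profit 3·9 + 2·11 + 2·6 = 61.
Best is 61.

61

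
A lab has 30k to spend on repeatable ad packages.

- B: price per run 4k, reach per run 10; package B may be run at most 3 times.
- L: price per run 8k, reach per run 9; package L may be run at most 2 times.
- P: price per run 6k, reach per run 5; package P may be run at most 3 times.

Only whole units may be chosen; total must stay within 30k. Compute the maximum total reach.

48

This is a bounded integer knapsack.
Take 3×B and 2×L: price 28 ≤ 30, reach 3·10 + 2·9 = 48.
B has the best ratio (10/4) and is taken to its limit of 3; remaining capacity is filled optimally with the others.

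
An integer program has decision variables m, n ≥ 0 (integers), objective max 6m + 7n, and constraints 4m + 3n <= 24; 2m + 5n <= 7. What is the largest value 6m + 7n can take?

Relaxing integrality, the LP optimum is 21.00 at (m,n) = (3.5, 0), which is not an integer point.
(m,n)=(3,0): 4·3+3·0=12≤24, 2·3+5·0=6≤7, objective 18.
(m,n)=(2,0): 4·2+3·0=8≤24, 2·2+5·0=4≤7, objective 12.
The best lattice point is (3,0), giving 18.

18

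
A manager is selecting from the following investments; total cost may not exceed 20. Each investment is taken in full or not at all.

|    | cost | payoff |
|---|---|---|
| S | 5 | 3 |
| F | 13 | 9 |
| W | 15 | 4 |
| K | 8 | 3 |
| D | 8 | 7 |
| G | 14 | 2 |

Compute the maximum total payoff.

12

Allowing fractional choices, the relaxed optimum would be about 15.3, but investments are indivisible.
K + D: cost 8 + 8 = 16 ≤ 20, payoff 3 + 7 = 10.
S + D: cost 5 + 8 = 13 ≤ 20, payoff 3 + 7 = 10.
S + F: cost 5 + 13 = 18 ≤ 20, payoff 3 + 9 = 12.
Best is S and F with total payoff 12.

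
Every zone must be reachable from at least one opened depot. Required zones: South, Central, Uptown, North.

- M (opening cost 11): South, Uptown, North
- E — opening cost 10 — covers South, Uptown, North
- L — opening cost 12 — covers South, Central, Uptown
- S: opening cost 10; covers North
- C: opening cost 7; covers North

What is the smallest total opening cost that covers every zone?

Choose L and C: together they cover South, Central, Uptown, North — every zone.
Total opening cost: 12 + 7 = 19.

19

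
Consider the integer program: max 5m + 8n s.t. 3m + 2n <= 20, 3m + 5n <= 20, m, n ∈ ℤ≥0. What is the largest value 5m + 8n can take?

Relaxing integrality, the LP optimum is 33.33 at (m,n) = (6.67, 0), which is not an integer point.
(m,n)=(5,1): 3·5+2·1=17≤20, 3·5+5·1=20≤20, objective 33.
(m,n)=(6,0): 3·6+2·0=18≤20, 3·6+5·0=18≤20, objective 30.
(m,n)=(4,1): 3·4+2·1=14≤20, 3·4+5·1=17≤20, objective 28.
No feasible integer point exceeds 33.

33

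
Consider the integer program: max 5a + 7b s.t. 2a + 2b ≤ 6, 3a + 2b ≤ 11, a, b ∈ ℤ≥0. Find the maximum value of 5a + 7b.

(a,b)=(0,3) is feasible, giving 21.
(a,b)=(1,2) is feasible, giving 19.
(a,b)=(0,2) is feasible, giving 14.
The best lattice point is (0,3), giving 21.

21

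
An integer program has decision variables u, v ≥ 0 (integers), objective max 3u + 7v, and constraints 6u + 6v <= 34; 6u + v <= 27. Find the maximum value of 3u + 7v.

35

Relaxing integrality, the LP optimum is 39.67 at (u,v) = (0, 5.67), which is not an integer point.
(u,v)=(0,5): 6·0+6·5=30≤34, 6·0+1·5=5≤27, objective 35.
(u,v)=(1,4): 6·1+6·4=30≤34, 6·1+1·4=10≤27, objective 31.
(u,v)=(0,4): 6·0+6·4=24≤34, 6·0+1·4=4≤27, objective 28.
Maximum is 35 at (u,v)=(0,5).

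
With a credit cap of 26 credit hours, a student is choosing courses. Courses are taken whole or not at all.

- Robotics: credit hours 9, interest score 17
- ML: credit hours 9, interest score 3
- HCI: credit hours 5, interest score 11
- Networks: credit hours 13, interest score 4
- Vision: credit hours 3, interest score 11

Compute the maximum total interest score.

42

This is a 0-1 knapsack instance.
Take Robotics, ML, HCI, and Vision: credit hours 9 + 9 + 5 + 3 = 26 ≤ 26, interest score 17 + 3 + 11 + 11 = 42.
No other feasible combination does better.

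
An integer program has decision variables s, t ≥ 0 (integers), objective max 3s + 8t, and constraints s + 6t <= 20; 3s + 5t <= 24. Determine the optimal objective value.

The continuous relaxation peaks at (3.38, 2.77) with value 32.31; rounding to a feasible lattice point costs some objective.
(s,t)=(2,3): 1·2+6·3=20≤20, 3·2+5·3=21≤24, objective 30.
(s,t)=(4,2): 1·4+6·2=16≤20, 3·4+5·2=22≤24, objective 28.
The best lattice point is (2,3), giving 30.

30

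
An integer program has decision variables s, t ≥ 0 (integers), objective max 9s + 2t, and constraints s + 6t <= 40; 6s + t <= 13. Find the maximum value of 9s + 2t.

The continuous relaxation peaks at (1.09, 6.49) with value 22.74; rounding to a feasible lattice point costs some objective.
(s,t)=(1,6): 1·1+6·6=37≤40, 6·1+1·6=12≤13, objective 21.
(s,t)=(1,5): 1·1+6·5=31≤40, 6·1+1·5=11≤13, objective 19.
(s,t)=(0,6): 1·0+6·6=36≤40, 6·0+1·6=6≤13, objective 12.
(s,t)=(0,5): 1·0+6·5=30≤40, 6·0+1·5=5≤13, objective 10.
No feasible integer point exceeds 21.

21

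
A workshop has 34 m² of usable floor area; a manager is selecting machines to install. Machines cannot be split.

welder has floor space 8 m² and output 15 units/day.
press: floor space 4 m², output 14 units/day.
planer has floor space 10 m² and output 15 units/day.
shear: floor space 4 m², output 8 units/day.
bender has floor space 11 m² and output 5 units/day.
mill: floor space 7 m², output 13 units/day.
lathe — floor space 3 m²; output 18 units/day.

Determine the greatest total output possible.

75

Take welder, press, planer, mill, and lathe: floor space 8 + 4 + 10 + 7 + 3 = 32 ≤ 34, output 15 + 14 + 15 + 13 + 18 = 75.
No other feasible combination does better.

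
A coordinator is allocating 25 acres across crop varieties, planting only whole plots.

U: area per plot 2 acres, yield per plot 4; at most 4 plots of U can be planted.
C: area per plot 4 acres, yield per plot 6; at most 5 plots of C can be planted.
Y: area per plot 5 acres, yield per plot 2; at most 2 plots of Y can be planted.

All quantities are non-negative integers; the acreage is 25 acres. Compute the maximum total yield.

2×U and 5×C: area 24 ≤ 25, yield 2·4 + 5·6 = 38.
4×U and 4×C: area 24 ≤ 25, yield 4·4 + 4·6 = 40.
Best is 40.

40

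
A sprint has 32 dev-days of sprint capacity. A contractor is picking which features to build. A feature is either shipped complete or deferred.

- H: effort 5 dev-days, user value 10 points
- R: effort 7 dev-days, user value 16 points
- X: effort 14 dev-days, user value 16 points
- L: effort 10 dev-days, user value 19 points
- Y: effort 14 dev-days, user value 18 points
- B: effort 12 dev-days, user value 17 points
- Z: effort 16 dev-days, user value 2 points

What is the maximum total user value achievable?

Allowing fractional choices, the relaxed optimum would be about 59.2, but features are indivisible.
R + L + Y: effort 7 + 10 + 14 = 31 ≤ 32, user value 16 + 19 + 18 = 53.
R + L + B: effort 7 + 10 + 12 = 29 ≤ 32, user value 16 + 19 + 17 = 52.
R + X + L: effort 7 + 14 + 10 = 31 ≤ 32, user value 16 + 16 + 19 = 51.
Best is R, L, and Y with total user value 53.

53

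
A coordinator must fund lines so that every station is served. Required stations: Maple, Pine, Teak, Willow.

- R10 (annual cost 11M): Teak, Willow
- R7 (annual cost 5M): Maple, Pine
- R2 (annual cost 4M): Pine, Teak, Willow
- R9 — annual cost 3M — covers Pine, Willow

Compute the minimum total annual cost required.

9

Choose R7 and R2: together they cover Maple, Pine, Teak, Willow — every station.
Total annual cost: 5 + 4 = 9.
No cover costs less than 9.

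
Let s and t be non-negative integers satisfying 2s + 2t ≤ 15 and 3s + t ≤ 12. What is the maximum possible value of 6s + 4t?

The continuous relaxation peaks at (2.25, 5.25) with value 34.50; rounding to a feasible lattice point costs some objective.
(s,t)=(2,5) is feasible, giving 32.
(s,t)=(1,6) is feasible, giving 30.
The best lattice point is (2,5), giving 32.

32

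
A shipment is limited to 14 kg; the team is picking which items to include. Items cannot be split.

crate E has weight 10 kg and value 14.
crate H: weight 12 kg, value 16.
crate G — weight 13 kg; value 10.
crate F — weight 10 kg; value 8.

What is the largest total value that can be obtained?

16

This is an integer program with binary decision variables.
Take crate H: weight 12 ≤ 14, value 16.
No other feasible combination does better.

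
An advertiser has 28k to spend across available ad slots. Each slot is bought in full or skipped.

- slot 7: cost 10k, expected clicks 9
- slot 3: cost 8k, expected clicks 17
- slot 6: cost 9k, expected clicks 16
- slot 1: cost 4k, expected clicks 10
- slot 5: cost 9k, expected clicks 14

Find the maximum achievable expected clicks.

Treat it as a binary knapsack problem.
Allowing fractional choices, the relaxed optimum would be about 53.9, but ad slots are indivisible.
slot 7 + slot 3 + slot 6: cost 10 + 8 + 9 = 27 ≤ 28, expected clicks 9 + 17 + 16 = 42.
slot 3 + slot 6 + slot 1: cost 8 + 9 + 4 = 21 ≤ 28, expected clicks 17 + 16 + 10 = 43.
slot 3 + slot 6 + slot 5: cost 8 + 9 + 9 = 26 ≤ 28, expected clicks 17 + 16 + 14 = 47.
Best is slot 3, slot 6, and slot 5 with total expected clicks 47.

47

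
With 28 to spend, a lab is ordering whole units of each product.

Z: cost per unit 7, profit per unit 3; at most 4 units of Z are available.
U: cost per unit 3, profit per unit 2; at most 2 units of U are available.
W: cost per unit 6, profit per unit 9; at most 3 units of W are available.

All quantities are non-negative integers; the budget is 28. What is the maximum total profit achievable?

32

1×Z, 1×U, and 3×W: cost 28 ≤ 28, profit 1·3 + 1·2 + 3·9 = 32.
2×U and 3×W: cost 24 ≤ 28, profit 2·2 + 3·9 = 31.
Best is 32.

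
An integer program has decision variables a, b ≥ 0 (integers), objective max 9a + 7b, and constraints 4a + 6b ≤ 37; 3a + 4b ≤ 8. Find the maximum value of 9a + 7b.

The continuous relaxation peaks at (2.67, 0) with value 24.00; rounding to a feasible lattice point costs some objective.
(a,b)=(2,0): 4·2+6·0=8≤37, 3·2+4·0=6≤8, objective 18.
(a,b)=(1,1): 4·1+6·1=10≤37, 3·1+4·1=7≤8, objective 16.
(a,b)=(1,0): 4·1+6·0=4≤37, 3·1+4·0=3≤8, objective 9.
Maximum is 18 at (a,b)=(2,0).

18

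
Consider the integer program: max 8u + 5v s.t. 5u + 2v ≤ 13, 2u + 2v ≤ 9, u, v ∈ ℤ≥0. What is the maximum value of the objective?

Relaxing integrality, the LP optimum is 26.50 at (u,v) = (1.33, 3.17), which is not an integer point.
(u,v)=(1,3): 5·1+2·3=11≤13, 2·1+2·3=8≤9, objective 23.
(u,v)=(0,4): 5·0+2·4=8≤13, 2·0+2·4=8≤9, objective 20.
(u,v)=(1,2): 5·1+2·2=9≤13, 2·1+2·2=6≤9, objective 18.
Maximum is 23 at (u,v)=(1,3).

23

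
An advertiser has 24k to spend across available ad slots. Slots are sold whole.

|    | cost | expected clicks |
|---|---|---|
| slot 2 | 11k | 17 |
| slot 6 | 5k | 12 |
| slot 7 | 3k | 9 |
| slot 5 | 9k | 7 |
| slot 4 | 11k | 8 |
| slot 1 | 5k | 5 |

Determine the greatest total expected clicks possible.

43

This is a 0-1 knapsack instance.
slot 2 + slot 6 + slot 7 + slot 1: cost 11 + 5 + 3 + 5 = 24 ≤ 24, expected clicks 17 + 12 + 9 + 5 = 43.
slot 2 + slot 6 + slot 1: cost 11 + 5 + 5 = 21 ≤ 24, expected clicks 17 + 12 + 5 = 34.
slot 2 + slot 6 + slot 7: cost 11 + 5 + 3 = 19 ≤ 24, expected clicks 17 + 12 + 9 = 38.
Best is slot 2, slot 6, slot 7, and slot 1 with total expected clicks 43.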